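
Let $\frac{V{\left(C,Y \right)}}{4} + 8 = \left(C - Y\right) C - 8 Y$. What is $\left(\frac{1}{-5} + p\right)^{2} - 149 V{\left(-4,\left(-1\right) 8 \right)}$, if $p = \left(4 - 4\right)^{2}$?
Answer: $- \frac{595999}{25} \approx -23840.0$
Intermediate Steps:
$p = 0$ ($p = 0^{2} = 0$)
$V{\left(C,Y \right)} = -32 - 32 Y + 4 C \left(C - Y\right)$ ($V{\left(C,Y \right)} = -32 + 4 \left(\left(C - Y\right) C - 8 Y\right) = -32 + 4 \left(C \left(C - Y\right) - 8 Y\right) = -32 + 4 \left(- 8 Y + C \left(C - Y\right)\right) = -32 + \left(- 32 Y + 4 C \left(C - Y\right)\right) = -32 - 32 Y + 4 C \left(C - Y\right)$)
$\left(\frac{1}{-5} + p\right)^{2} - 149 V{\left(-4,\left(-1\right) 8 \right)} = \left(\frac{1}{-5} + 0\right)^{2} - 149 \left(-32 - 32 \left(\left(-1\right) 8\right) + 4 \left(-4\right)^{2} - - 16 \left(\left(-1\right) 8\right)\right) = \left(- \frac{1}{5} + 0\right)^{2} - 149 \left(-32 - -256 + 4 \cdot 16 - \left(-16\right) \left(-8\right)\right) = \left(- \frac{1}{5}\right)^{2} - 149 \left(-32 + 256 + 64 - 128\right) = \frac{1}{25} - 23840 = - \frac{595999}{25}$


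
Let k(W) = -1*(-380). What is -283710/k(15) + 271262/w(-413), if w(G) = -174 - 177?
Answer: -20266177/13338 ≈ -1519.4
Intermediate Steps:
w(G) = -351
k(W) = 380
-283710/k(15) + 271262/w(-413) = -283710/380 + 271262/(-351) = -283710*1/380 + 271262*(-1/351) = -28371/38 - 271262/351 = -20266177/13338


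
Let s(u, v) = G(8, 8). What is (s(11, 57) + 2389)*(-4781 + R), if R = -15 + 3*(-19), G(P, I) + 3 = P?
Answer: -11618082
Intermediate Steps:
G(P, I) = -3 + P
R = -72 (R = -15 - 57 = -72)
s(u, v) = 5 (s(u, v) = -3 + 8 = 5)
(s(11, 57) + 2389)*(-4781 + R) = (5 + 2389)*(-4781 - 72) = 2394*(-4853) = -11618082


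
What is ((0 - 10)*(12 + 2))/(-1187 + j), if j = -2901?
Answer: 5/146 ≈ 0.034247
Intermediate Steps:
((0 - 10)*(12 + 2))/(-1187 + j) = ((0 - 10)*(12 + 2))/(-1187 - 2901) = -10*14/(-4088) = -140*(-1/4088) = 5/146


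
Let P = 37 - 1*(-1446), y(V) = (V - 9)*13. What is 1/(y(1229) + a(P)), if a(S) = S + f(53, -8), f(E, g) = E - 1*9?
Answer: 1/17387 ≈ 5.7514e-5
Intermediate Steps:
y(V) = -117 + 13*V (y(V) = (-9 + V)*13 = -117 + 13*V)
f(E, g) = -9 + E (f(E, g) = E - 9 = -9 + E)
P = 1483 (P = 37 + 1446 = 1483)
a(S) = 44 + S (a(S) = S + (-9 + 53) = S + 44 = 44 + S)
1/(y(1229) + a(P)) = 1/((-117 + 13*1229) + (44 + 1483)) = 1/((-117 + 15977) + 1527) = 1/(15860 + 1527) = 1/17387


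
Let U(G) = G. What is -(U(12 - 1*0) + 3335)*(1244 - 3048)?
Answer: 6037988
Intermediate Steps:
-(U(12 - 1*0) + 3335)*(1244 - 3048) = -((12 - 1*0) + 3335)*(1244 - 3048) = -((12 + 0) + 3335)*(-1804) = -(12 + 3335)*(-1804) = -3347*(-1804) = -1*(-6037988) = 6037988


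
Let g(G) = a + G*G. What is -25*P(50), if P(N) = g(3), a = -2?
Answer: -175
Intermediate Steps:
g(G) = -2 + G² (g(G) = -2 + G*G = -2 + G²)
P(N) = 7 (P(N) = -2 + 3² = -2 + 9 = 7)
-25*P(50) = -25*7 = -175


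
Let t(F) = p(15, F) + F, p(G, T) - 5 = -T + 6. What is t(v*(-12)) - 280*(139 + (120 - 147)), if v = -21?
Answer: -31349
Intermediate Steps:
p(G, T) = 11 - T (p(G, T) = 5 + (-T + 6) = 5 + (6 - T) = 11 - T)
t(F) = 11 (t(F) = (11 - F) + F = 11)
t(v*(-12)) - 280*(139 + (120 - 147)) = 11 - 280*(139 + (120 - 147)) = 11 - 280*(139 - 27) = 11 - 280*112 = 11 - 1*31360 = 11 - 31360 = -31349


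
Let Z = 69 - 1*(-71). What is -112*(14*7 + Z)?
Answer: -26656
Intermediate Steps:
Z = 140 (Z = 69 + 71 = 140)
-112*(14*7 + Z) = -112*(14*7 + 140) = -112*(98 + 140) = -112*238 = -26656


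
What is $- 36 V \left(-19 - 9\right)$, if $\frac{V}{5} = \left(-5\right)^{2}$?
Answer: $126000$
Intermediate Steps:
$V = 125$ ($V = 5 \left(-5\right)^{2} = 5 \cdot 25 = 125$)
$- 36 V \left(-19 - 9\right) = \left(-36\right) 125 \left(-19 - 9\right) = - 4500 \left(-19 - 9\right) = \left(-4500\right) \left(-28\right) = 126000$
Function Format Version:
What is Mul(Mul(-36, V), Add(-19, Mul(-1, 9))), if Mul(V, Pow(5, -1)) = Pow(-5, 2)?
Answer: 126000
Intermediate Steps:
V = 125 (V = Mul(5, Pow(-5, 2)) = Mul(5, 25) = 125)
Mul(Mul(-36, V), Add(-19, Mul(-1, 9))) = Mul(Mul(-36, 125), Add(-19, Mul(-1, 9))) = Mul(-4500, Add(-19, -9)) = Mul(-4500, -28) = 126000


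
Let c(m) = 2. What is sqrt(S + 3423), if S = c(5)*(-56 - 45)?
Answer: sqrt(3221) ≈ 56.754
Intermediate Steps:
S = -202 (S = 2*(-56 - 45) = 2*(-101) = -202)
sqrt(S + 3423) = sqrt(-202 + 3423) = sqrt(3221)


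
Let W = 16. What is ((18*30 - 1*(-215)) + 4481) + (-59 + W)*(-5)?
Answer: 5451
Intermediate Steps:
((18*30 - 1*(-215)) + 4481) + (-59 + W)*(-5) = ((18*30 - 1*(-215)) + 4481) + (-59 + 16)*(-5) = ((540 + 215) + 4481) - 43*(-5) = (755 + 4481) + 215 = 5236 + 215 = 5451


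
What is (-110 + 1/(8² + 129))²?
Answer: 450670441/37249 ≈ 12099.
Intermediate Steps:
(-110 + 1/(8² + 129))² = (-110 + 1/(64 + 129))² = (-110 + 1/193)² = (-21229/193)² = 450670441/37249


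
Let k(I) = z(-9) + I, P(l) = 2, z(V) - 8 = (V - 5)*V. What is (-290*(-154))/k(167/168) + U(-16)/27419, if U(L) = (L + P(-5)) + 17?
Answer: 205721534757/621835501 ≈ 330.83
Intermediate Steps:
z(V) = 8 + V*(-5 + V) (z(V) = 8 + (V - 5)*V = 8 + (-5 + V)*V = 8 + V*(-5 + V))
U(L) = 19 + L (U(L) = (L + 2) + 17 = (2 + L) + 17 = 19 + L)
k(I) = 134 + I (k(I) = (8 + (-9)² - 5*(-9)) + I = (8 + 81 + 45) + I = 134 + I)
(-290*(-154))/k(167/168) + U(-16)/27419 = (-290*(-154))/(134 + 167/168) + (19 - 16)/27419 = 44660/(134 + 167*(1/168)) + 3*(1/27419) = 44660/(134 + 167/168) + 3/27419 = 44660/(22679/168) + 3/27419 = 44660*(168/22679) + 3/27419 = 7502880/22679 + 3/27419 = 205721534757/621835501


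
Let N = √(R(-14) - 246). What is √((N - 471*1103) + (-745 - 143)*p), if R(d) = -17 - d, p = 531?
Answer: √(-991041 + I*√249) ≈ 0.008 + 995.51*I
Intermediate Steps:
N = I*√249 (N = √((-17 - 1*(-14)) - 246) = √((-17 + 14) - 246) = √(-3 - 246) = √(-249) = I*√249 ≈ 15.78*I)
√((N - 471*1103) + (-745 - 143)*p) = √((I*√249 - 471*1103) + (-745 - 143)*531) = √((I*√249 - 519513) - 888*531) = √((-519513 + I*√249) - 471528) = √(-991041 + I*√249)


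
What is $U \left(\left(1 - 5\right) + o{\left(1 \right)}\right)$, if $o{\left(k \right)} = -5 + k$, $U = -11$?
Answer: $88$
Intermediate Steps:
$U \left(\left(1 - 5\right) + o{\left(1 \right)}\right) = - 11 \left(\left(1 - 5\right) + \left(-5 + 1\right)\right) = - 11 \left(-4 - 4\right) = \left(-11\right) \left(-8\right) = 88$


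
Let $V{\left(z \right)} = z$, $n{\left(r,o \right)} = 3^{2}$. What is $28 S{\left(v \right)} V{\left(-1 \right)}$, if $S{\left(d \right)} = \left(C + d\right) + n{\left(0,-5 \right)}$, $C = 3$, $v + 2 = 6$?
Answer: $-448$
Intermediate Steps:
$n{\left(r,o \right)} = 9$
$v = 4$ ($v = -2 + 6 = 4$)
$S{\left(d \right)} = 12 + d$ ($S{\left(d \right)} = \left(3 + d\right) + 9 = 12 + d$)
$28 S{\left(v \right)} V{\left(-1 \right)} = 28 \left(12 + 4\right) \left(-1\right) = 28 \cdot 16 \left(-1\right) = 448 \left(-1\right) = -448$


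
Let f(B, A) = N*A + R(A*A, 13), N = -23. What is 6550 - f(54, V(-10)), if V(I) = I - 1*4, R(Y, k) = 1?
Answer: 6227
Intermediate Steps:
V(I) = -4 + I (V(I) = I - 4 = -4 + I)
f(B, A) = 1 - 23*A (f(B, A) = -23*A + 1 = 1 - 23*A)
6550 - f(54, V(-10)) = 6550 - (1 - 23*(-4 - 10)) = 6550 - (1 - 23*(-14)) = 6550 - (1 + 322) = 6550 - 1*323 = 6550 - 323 = 6227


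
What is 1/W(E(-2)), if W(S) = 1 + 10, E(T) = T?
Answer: 1/11 ≈ 0.090909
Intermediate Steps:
W(S) = 11
1/W(E(-2)) = 1/11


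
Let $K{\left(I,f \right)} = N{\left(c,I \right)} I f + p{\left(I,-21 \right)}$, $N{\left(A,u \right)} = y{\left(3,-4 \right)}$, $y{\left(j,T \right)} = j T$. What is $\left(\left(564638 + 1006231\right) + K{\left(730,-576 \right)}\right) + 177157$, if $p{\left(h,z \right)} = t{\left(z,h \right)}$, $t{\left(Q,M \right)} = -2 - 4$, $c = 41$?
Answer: $6793780$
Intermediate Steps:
$y{\left(j,T \right)} = T j$
$t{\left(Q,M \right)} = -6$
$N{\left(A,u \right)} = -12$ ($N{\left(A,u \right)} = \left(-4\right) 3 = -12$)
$p{\left(h,z \right)} = -6$
$K{\left(I,f \right)} = -6 - 12 I f$ ($K{\left(I,f \right)} = - 12 I f - 6 = -6 - 12 I f$)
$\left(\left(564638 + 1006231\right) + K{\left(730,-576 \right)}\right) + 177157 = \left(\left(564638 + 1006231\right) - \left(6 + 8760 \left(-576\right)\right)\right) + 177157 = \left(1570869 + \left(-6 + 5045760\right)\right) + 177157 = \left(1570869 + 5045754\right) + 177157 = 6616623 + 177157 = 6793780$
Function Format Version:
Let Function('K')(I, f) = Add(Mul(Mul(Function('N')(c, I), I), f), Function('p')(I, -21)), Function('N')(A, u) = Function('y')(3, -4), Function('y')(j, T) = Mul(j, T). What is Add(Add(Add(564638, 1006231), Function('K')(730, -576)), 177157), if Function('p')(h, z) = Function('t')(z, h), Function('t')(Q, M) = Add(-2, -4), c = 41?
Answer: 6793780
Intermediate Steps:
Function('y')(j, T) = Mul(T, j)
Function('t')(Q, M) = -6
Function('N')(A, u) = -12 (Function('N')(A, u) = Mul(-4, 3) = -12)
Function('p')(h, z) = -6
Function('K')(I, f) = Add(-6, Mul(-12, I, f)) (Function('K')(I, f) = Add(Mul(Mul(-12, I), f), -6) = Add(Mul(-12, I, f), -6) = Add(-6, Mul(-12, I, f)))
Add(Add(Add(564638, 1006231), Function('K')(730, -576)), 177157) = Add(Add(Add(564638, 1006231), Add(-6, Mul(-12, 730, -576))), 177157) = Add(Add(1570869, Add(-6, 5045760)), 177157) = Add(Add(1570869, 5045754), 177157) = Add(6616623, 177157) = 6793780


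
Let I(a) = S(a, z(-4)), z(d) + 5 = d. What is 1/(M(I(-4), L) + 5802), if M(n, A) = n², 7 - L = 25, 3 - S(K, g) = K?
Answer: 1/5851 ≈ 0.00017091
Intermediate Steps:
z(d) = -5 + d
S(K, g) = 3 - K
I(a) = 3 - a
L = -18 (L = 7 - 1*25 = 7 - 25 = -18)
1/(M(I(-4), L) + 5802) = 1/((3 - 1*(-4))² + 5802) = 1/((3 + 4)² + 5802) = 1/(7² + 5802) = 1/(49 + 5802) = 1/5851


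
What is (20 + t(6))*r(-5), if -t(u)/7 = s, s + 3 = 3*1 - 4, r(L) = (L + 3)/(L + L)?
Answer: 48/5 ≈ 9.6000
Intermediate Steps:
r(L) = (3 + L)/(2*L) (r(L) = (3 + L)/((2*L)) = (3 + L)*(1/(2*L)) = (3 + L)/(2*L))
s = -4 (s = -3 + (3*1 - 4) = -3 + (3 - 4) = -3 - 1 = -4)
t(u) = 28 (t(u) = -7*(-4) = 28)
(20 + t(6))*r(-5) = (20 + 28)*((1/2)*(3 - 5)/(-5)) = 48*((1/2)*(-1/5)*(-2)) = 48*(1/5) = 48/5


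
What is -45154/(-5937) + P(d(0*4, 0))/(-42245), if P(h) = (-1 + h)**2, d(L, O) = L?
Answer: 1907524793/250808565 ≈ 7.6055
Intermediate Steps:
-45154/(-5937) + P(d(0*4, 0))/(-42245) = -45154/(-5937) + (-1 + 0*4)**2/(-42245) = -45154*(-1/5937) + (-1 + 0)**2*(-1/42245) = 45154/5937 + (-1)**2*(-1/42245) = 45154/5937 + 1*(-1/42245) = 45154/5937 - 1/42245 = 1907524793/250808565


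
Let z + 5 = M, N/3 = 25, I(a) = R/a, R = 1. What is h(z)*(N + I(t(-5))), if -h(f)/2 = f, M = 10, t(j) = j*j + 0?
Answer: -3752/5 ≈ -750.40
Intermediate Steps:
t(j) = j² (t(j) = j² + 0 = j²)
I(a) = 1/a
N = 75 (N = 3*25 = 75)
z = 5 (z = -5 + 10 = 5)
h(f) = -2*f
h(z)*(N + I(t(-5))) = (-2*5)*(75 + 1/((-5)²)) = -10*(75 + 1/25) = -10*1876/25 = -3752/5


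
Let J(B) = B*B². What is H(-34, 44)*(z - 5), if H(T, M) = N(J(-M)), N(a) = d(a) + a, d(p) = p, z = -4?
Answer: 1533312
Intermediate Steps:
J(B) = B³
N(a) = 2*a (N(a) = a + a = 2*a)
H(T, M) = -2*M³ (H(T, M) = 2*(-M)³ = 2*(-M³) = -2*M³)
H(-34, 44)*(z - 5) = (-2*44³)*(-4 - 5) = -2*85184*(-9) = -170368*(-9) = 1533312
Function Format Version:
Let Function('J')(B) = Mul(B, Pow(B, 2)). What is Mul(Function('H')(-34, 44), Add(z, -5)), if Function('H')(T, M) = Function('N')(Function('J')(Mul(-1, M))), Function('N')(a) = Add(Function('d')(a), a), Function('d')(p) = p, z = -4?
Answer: 1533312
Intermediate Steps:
Function('J')(B) = Pow(B, 3)
Function('N')(a) = Mul(2, a) (Function('N')(a) = Add(a, a) = Mul(2, a))
Function('H')(T, M) = Mul(-2, Pow(M, 3)) (Function('H')(T, M) = Mul(2, Pow(Mul(-1, M), 3)) = Mul(2, Mul(-1, Pow(M, 3))) = Mul(-2, Pow(M, 3)))
Mul(Function('H')(-34, 44), Add(z, -5)) = Mul(Mul(-2, Pow(44, 3)), Add(-4, -5)) = Mul(Mul(-2, 85184), -9) = Mul(-170368, -9) = 1533312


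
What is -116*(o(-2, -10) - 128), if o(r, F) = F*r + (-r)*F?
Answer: 14848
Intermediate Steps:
o(r, F) = 0 (o(r, F) = F*r - F*r = 0)
-116*(o(-2, -10) - 128) = -116*(0 - 128) = -116*(-128) = 14848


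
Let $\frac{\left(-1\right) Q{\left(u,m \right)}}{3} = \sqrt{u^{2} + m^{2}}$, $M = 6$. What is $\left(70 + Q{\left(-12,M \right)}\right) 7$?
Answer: $490 - 126 \sqrt{5} \approx 208.26$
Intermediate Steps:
$Q{\left(u,m \right)} = - 3 \sqrt{m^{2} + u^{2}}$ ($Q{\left(u,m \right)} = - 3 \sqrt{u^{2} + m^{2}} = - 3 \sqrt{m^{2} + u^{2}}$)
$\left(70 + Q{\left(-12,M \right)}\right) 7 = \left(70 - 3 \sqrt{6^{2} + \left(-12\right)^{2}}\right) 7 = \left(70 - 3 \sqrt{36 + 144}\right) 7 = \left(70 - 3 \sqrt{180}\right) 7 = \left(70 - 3 \cdot 6 \sqrt{5}\right) 7 = \left(70 - 18 \sqrt{5}\right) 7 = 490 - 126 \sqrt{5}$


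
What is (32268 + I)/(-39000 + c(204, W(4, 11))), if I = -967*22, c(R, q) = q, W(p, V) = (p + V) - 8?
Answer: -10994/38993 ≈ -0.28195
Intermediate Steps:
W(p, V) = -8 + V + p (W(p, V) = (V + p) - 8 = -8 + V + p)
I = -21274
(32268 + I)/(-39000 + c(204, W(4, 11))) = (32268 - 21274)/(-39000 + (-8 + 11 + 4)) = 10994/(-39000 + 7) = 10994/(-38993) = 10994*(-1/38993) = -10994/38993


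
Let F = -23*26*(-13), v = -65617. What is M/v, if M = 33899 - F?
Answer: -26125/65617 ≈ -0.39814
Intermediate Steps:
F = 7774 (F = -598*(-13) = 7774)
M = 26125 (M = 33899 - 1*7774 = 33899 - 7774 = 26125)
M/v = 26125/(-65617) = 26125*(-1/65617) = -26125/65617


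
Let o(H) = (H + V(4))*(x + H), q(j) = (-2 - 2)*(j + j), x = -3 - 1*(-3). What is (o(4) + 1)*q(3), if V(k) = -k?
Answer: -24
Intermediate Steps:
x = 0 (x = -3 + 3 = 0)
q(j) = -8*j
o(H) = H*(-4 + H) (o(H) = (H - 1*4)*(0 + H) = (H - 4)*H = (-4 + H)*H = H*(-4 + H))
(o(4) + 1)*q(3) = (4*(-4 + 4) + 1)*(-8*3) = (4*0 + 1)*(-24) = (0 + 1)*(-24) = 1*(-24) = -24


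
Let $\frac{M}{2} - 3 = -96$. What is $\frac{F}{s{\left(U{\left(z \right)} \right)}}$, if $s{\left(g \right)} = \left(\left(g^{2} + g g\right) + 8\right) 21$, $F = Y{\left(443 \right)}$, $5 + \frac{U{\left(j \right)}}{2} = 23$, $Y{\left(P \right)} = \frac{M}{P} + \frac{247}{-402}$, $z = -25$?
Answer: $- \frac{184193}{9723495600} \approx -1.8943 \cdot 10^{-5}$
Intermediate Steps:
$M = -186$ ($M = 6 + 2 \left(-96\right) = 6 - 192 = -186$)
$Y{\left(P \right)} = - \frac{247}{402} - \frac{186}{P}$ ($Y{\left(P \right)} = - \frac{186}{P} + \frac{247}{-402} = - \frac{186}{P} + 247 \left(- \frac{1}{402}\right) = - \frac{186}{P} - \frac{247}{402} = - \frac{247}{402} - \frac{186}{P}$)
$U{\left(j \right)} = 36$ ($U{\left(j \right)} = -10 + 2 \cdot 23 = -10 + 46 = 36$)
$F = - \frac{184193}{178086}$ ($F = - \frac{247}{402} - \frac{186}{443} = - \frac{184193}{178086} \approx -1.0343$)
$s{\left(g \right)} = 168 + 42 g^{2}$ ($s{\left(g \right)} = \left(\left(g^{2} + g^{2}\right) + 8\right) 21 = \left(2 g^{2} + 8\right) 21 = \left(8 + 2 g^{2}\right) 21 = 168 + 42 g^{2}$)
$\frac{F}{s{\left(U{\left(z \right)} \right)}} = - \frac{184193}{178086 \left(168 + 42 \cdot 36^{2}\right)} = - \frac{184193}{178086 \left(168 + 42 \cdot 1296\right)} = - \frac{184193}{178086 \left(168 + 54432\right)} = - \frac{184193}{178086 \cdot 54600} = \left(- \frac{184193}{178086}\right) \frac{1}{54600} = - \frac{184193}{9723495600}$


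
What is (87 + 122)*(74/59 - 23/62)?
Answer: 675279/3658 ≈ 184.60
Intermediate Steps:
(87 + 122)*(74/59 - 23/62) = 209*(74*(1/59) - 23*1/62) = 209*(74/59 - 23/62) = 209*(3231/3658) = 675279/3658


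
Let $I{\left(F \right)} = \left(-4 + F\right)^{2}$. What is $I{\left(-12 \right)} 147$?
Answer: $37632$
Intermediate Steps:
$I{\left(-12 \right)} 147 = \left(-4 - 12\right)^{2} \cdot 147 = \left(-16\right)^{2} \cdot 147 = 256 \cdot 147 = 37632$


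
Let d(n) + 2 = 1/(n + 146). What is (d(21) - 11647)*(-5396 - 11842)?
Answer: 33534494916/167 ≈ 2.0081e+8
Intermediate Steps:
d(n) = -2 + 1/(146 + n) (d(n) = -2 + 1/(n + 146) = -2 + 1/(146 + n))
(d(21) - 11647)*(-5396 - 11842) = ((-291 - 2*21)/(146 + 21) - 11647)*(-5396 - 11842) = ((-291 - 42)/167 - 11647)*(-17238) = ((1/167)*(-333) - 11647)*(-17238) = (-333/167 - 11647)*(-17238) = -1945382/167*(-17238) = 33534494916/167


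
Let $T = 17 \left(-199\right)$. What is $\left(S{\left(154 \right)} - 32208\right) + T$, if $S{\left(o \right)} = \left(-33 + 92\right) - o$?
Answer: $-35686$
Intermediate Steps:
$T = -3383$
$S{\left(o \right)} = 59 - o$
$\left(S{\left(154 \right)} - 32208\right) + T = \left(\left(59 - 154\right) - 32208\right) - 3383 = \left(-95 - 32208\right) - 3383 = -32303 - 3383 = -35686$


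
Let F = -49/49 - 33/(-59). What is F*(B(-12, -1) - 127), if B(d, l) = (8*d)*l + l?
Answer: 832/59 ≈ 14.102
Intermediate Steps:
B(d, l) = l + 8*d*l (B(d, l) = 8*d*l + l = l + 8*d*l)
F = -26/59 (F = -49*1/49 - 33*(-1/59) = -1 + 33/59 = -26/59 ≈ -0.44068)
F*(B(-12, -1) - 127) = -26*(-(1 + 8*(-12)) - 127)/59 = -26*(-(1 - 96) - 127)/59 = -26*(-1*(-95) - 127)/59 = -26*(95 - 127)/59 = -26/59*(-32) = 832/59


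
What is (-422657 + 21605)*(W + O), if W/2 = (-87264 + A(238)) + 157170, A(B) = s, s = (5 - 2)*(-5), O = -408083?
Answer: 107602652652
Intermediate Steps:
s = -15 (s = 3*(-5) = -15)
A(B) = -15
W = 139782 (W = 2*((-87264 - 15) + 157170) = 2*(-87279 + 157170) = 2*69891 = 139782)
(-422657 + 21605)*(W + O) = (-422657 + 21605)*(139782 - 408083) = -401052*(-268301) = 107602652652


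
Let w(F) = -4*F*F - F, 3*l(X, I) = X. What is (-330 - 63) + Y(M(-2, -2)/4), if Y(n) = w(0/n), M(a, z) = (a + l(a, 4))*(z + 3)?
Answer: -393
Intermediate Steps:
l(X, I) = X/3
M(a, z) = 4*a*(3 + z)/3 (M(a, z) = (a + a/3)*(z + 3) = (4*a/3)*(3 + z) = 4*a*(3 + z)/3)
w(F) = -F - 4*F² (w(F) = -4*F² - F = -F - 4*F²)
Y(n) = 0 (Y(n) = -0/n*(1 + 4*(0/n)) = -1*0*(1 + 4*0) = -1*0*(1 + 0) = -1*0*1 = 0)
(-330 - 63) + Y(M(-2, -2)/4) = (-330 - 63) + 0 = -393 + 0 = -393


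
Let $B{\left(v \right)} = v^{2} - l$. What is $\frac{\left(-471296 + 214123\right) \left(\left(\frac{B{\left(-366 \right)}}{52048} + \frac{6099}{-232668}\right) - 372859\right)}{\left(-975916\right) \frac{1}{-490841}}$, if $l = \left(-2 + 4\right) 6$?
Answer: $\frac{11874281271725836292898751}{246213523635888} \approx 4.8228 \cdot 10^{10}$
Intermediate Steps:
$l = 12$ ($l = 2 \cdot 6 = 12$)
$B{\left(v \right)} = -12 + v^{2}$ ($B{\left(v \right)} = v^{2} - 12 = -12 + v^{2}$)
$\frac{\left(-471296 + 214123\right) \left(\left(\frac{B{\left(-366 \right)}}{52048} + \frac{6099}{-232668}\right) - 372859\right)}{\left(-975916\right) \frac{1}{-490841}} = \frac{\left(-471296 + 214123\right) \left(\left(\frac{-12 + \left(-366\right)^{2}}{52048} + \frac{6099}{-232668}\right) - 372859\right)}{\left(-975916\right) \frac{1}{-490841}} = \frac{\left(-257173\right) \left(\left(\left(-12 + 133956\right) \frac{1}{52048} + 6099 \left(- \frac{1}{232668}\right)\right) - 372859\right)}{\left(-975916\right) \left(- \frac{1}{490841}\right)} = \frac{\left(-257173\right) \left(\left(133944 \cdot \frac{1}{52048} - \frac{2033}{77556}\right) - 372859\right)}{\frac{975916}{490841}} = - 257173 \left(\left(\frac{16743}{6506} - \frac{2033}{77556}\right) - 372859\right) \frac{490841}{975916} = - 257173 \left(\frac{642646705}{252289668} - 372859\right) \frac{490841}{975916} = \left(-257173\right) \left(- \frac{94067830674107}{252289668}\right) \frac{490841}{975916} = \frac{24191706217952119511}{252289668} \cdot \frac{490841}{975916} = \frac{11874281271725836292898751}{246213523635888}$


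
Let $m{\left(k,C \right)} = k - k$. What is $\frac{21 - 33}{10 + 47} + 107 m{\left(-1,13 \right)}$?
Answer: $- \frac{4}{19} \approx -0.21053$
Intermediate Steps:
$m{\left(k,C \right)} = 0$
$\frac{21 - 33}{10 + 47} + 107 m{\left(-1,13 \right)} = \frac{21 - 33}{10 + 47} + 107 \cdot 0 = - \frac{12}{57} + 0 = \left(-12\right) \frac{1}{57} + 0 = - \frac{4}{19} + 0 = - \frac{4}{19}$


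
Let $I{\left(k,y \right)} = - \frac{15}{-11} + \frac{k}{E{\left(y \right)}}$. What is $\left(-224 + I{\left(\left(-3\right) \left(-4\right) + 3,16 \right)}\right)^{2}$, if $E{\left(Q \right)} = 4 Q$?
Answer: $\frac{24514478041}{495616} \approx 49463.0$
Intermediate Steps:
$I{\left(k,y \right)} = \frac{15}{11} + \frac{k}{4 y}$ ($I{\left(k,y \right)} = - \frac{15}{-11} + \frac{k}{4 y} = \left(-15\right) \left(- \frac{1}{11}\right) + k \frac{1}{4 y} = \frac{15}{11} + \frac{k}{4 y}$)
$\left(-224 + I{\left(\left(-3\right) \left(-4\right) + 3,16 \right)}\right)^{2} = \left(-224 + \left(\frac{15}{11} + \frac{\left(-3\right) \left(-4\right) + 3}{4 \cdot 16}\right)\right)^{2} = \left(-224 + \left(\frac{15}{11} + \frac{1}{4} \left(12 + 3\right) \frac{1}{16}\right)\right)^{2} = \left(-224 + \left(\frac{15}{11} + \frac{1}{4} \cdot 15 \cdot \frac{1}{16}\right)\right)^{2} = \left(-224 + \left(\frac{15}{11} + \frac{15}{64}\right)\right)^{2} = \left(-224 + \frac{1125}{704}\right)^{2} = \left(- \frac{156571}{704}\right)^{2} = \frac{24514478041}{495616}$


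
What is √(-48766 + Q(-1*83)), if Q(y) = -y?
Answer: I*√48683 ≈ 220.64*I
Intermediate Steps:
√(-48766 + Q(-1*83)) = √(-48766 - (-1)*83) = √(-48766 - 1*(-83)) = √(-48766 + 83) = √(-48683) = I*√48683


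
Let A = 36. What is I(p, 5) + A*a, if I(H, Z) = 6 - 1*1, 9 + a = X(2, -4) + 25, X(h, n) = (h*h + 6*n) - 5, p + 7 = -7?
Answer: -319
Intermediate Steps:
p = -14 (p = -7 - 7 = -14)
X(h, n) = -5 + h² + 6*n (X(h, n) = (h² + 6*n) - 5 = -5 + h² + 6*n)
a = -9 (a = -9 + ((-5 + 2² + 6*(-4)) + 25) = -9 + ((-5 + 4 - 24) + 25) = -9 + (-25 + 25) = -9 + 0 = -9)
I(H, Z) = 5 (I(H, Z) = 6 - 1 = 5)
I(p, 5) + A*a = 5 + 36*(-9) = 5 - 324 = -319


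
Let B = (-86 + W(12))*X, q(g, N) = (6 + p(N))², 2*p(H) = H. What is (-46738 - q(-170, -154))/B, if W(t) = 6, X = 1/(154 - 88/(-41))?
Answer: 165744579/1640 ≈ 1.0106e+5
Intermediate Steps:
X = 41/6402 (X = 1/(154 - 88*(-1/41)) = 1/(154 + 88/41) = 1/(6402/41) = 41/6402 ≈ 0.0064043)
p(H) = H/2
q(g, N) = (6 + N/2)²
B = -1640/3201 (B = (-86 + 6)*(41/6402) = -80*41/6402 = -1640/3201 ≈ -0.51234)
(-46738 - q(-170, -154))/B = (-46738 - (12 - 154)²/4)/(-1640/3201) = (-46738 - (-142)²/4)*(-3201/1640) = (-46738 - 20164/4)*(-3201/1640) = (-46738 - 1*5041)*(-3201/1640) = (-46738 - 5041)*(-3201/1640) = -51779*(-3201/1640) = 165744579/1640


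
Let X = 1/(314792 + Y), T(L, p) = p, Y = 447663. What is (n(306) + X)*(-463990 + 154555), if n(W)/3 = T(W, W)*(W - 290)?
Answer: -693068740430367/152491 ≈ -4.5450e+9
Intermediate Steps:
n(W) = 3*W*(-290 + W) (n(W) = 3*(W*(W - 290)) = 3*(W*(-290 + W)) = 3*W*(-290 + W))
X = 1/762455 (X = 1/(314792 + 447663) = 1/762455 ≈ 1.3116e-6)
(n(306) + X)*(-463990 + 154555) = (3*306*(-290 + 306) + 1/762455)*(-463990 + 154555) = (3*306*16 + 1/762455)*(-309435) = (14688 + 1/762455)*(-309435) = (11198939041/762455)*(-309435) = -693068740430367/152491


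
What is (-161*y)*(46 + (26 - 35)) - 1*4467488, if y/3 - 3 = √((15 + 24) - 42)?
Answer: -4521101 - 17871*I*√3 ≈ -4.5211e+6 - 30953.0*I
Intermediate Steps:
y = 9 + 3*I*√3 (y = 9 + 3*√((15 + 24) - 42) = 9 + 3*√(39 - 42) = 9 + 3*√(-3) = 9 + 3*(I*√3) = 9 + 3*I*√3 ≈ 9.0 + 5.1962*I)
(-161*y)*(46 + (26 - 35)) - 1*4467488 = (-161*(9 + 3*I*√3))*(46 + (26 - 35)) - 1*4467488 = (-1449 - 483*I*√3)*(46 - 9) - 4467488 = (-1449 - 483*I*√3)*37 - 4467488 = (-53613 - 17871*I*√3) - 4467488 = -4521101 - 17871*I*√3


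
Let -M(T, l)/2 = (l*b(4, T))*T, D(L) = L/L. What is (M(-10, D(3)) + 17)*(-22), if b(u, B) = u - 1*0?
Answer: -2134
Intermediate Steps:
D(L) = 1
b(u, B) = u (b(u, B) = u + 0 = u)
M(T, l) = -8*T*l (M(T, l) = -2*l*4*T = -2*4*l*T = -8*T*l)
(M(-10, D(3)) + 17)*(-22) = (-8*(-10)*1 + 17)*(-22) = (80 + 17)*(-22) = 97*(-22) = -2134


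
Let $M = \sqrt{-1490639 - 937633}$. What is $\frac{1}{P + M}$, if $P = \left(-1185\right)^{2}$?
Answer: $\frac{156025}{219094475433} - \frac{4 i \sqrt{16863}}{657283426299} \approx 7.1214 \cdot 10^{-7} - 7.9027 \cdot 10^{-10} i$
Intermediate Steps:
$P = 1404225$
$M = 12 i \sqrt{16863}$ ($M = \sqrt{-2428272} = 12 i \sqrt{16863} \approx 1558.3 i$)
$\frac{1}{P + M} = \frac{1}{1404225 + 12 i \sqrt{16863}}$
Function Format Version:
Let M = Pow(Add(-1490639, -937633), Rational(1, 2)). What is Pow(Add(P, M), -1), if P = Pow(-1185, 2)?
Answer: Add(Rational(156025, 219094475433), Mul(Rational(-4, 657283426299), I, Pow(16863, Rational(1, 2)))) ≈ Add(7.1214e-7, Mul(-7.9027e-10, I))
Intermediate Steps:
P = 1404225
M = Mul(12, I, Pow(16863, Rational(1, 2))) (M = Pow(-2428272, Rational(1, 2)) = Mul(12, I, Pow(16863, Rational(1, 2))) ≈ Mul(1558.3, I))
Pow(Add(P, M), -1) = Pow(Add(1404225, Mul(12, I, Pow(16863, Rational(1, 2)))), -1)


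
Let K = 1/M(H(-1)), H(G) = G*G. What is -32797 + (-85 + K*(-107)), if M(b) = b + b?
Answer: -65871/2 ≈ -32936.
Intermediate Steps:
H(G) = G²
M(b) = 2*b
K = ½ (K = 1/(2*(-1)²) = 1/(2*1) = 1/2 = ½ ≈ 0.50000)
-32797 + (-85 + K*(-107)) = -32797 + (-85 + (½)*(-107)) = -32797 + (-85 - 107/2) = -32797 - 277/2 = -65871/2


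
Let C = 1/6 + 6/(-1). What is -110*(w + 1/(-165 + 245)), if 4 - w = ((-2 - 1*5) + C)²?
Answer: 1272601/72 ≈ 17675.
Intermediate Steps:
C = -35/6 (C = 1*(⅙) + 6*(-1) = ⅙ - 6 = -35/6 ≈ -5.8333)
w = -5785/36 (w = 4 - ((-2 - 1*5) - 35/6)² = 4 - ((-2 - 5) - 35/6)² = 4 - (-7 - 35/6)² = 4 - (-77/6)² = 4 - 1*5929/36 = 4 - 5929/36 = -5785/36 ≈ -160.69)
-110*(w + 1/(-165 + 245)) = -110*(-5785/36 + 1/(-165 + 245)) = -110*(-5785/36 + 1/80) = -110*(-115691/720) = 1272601/72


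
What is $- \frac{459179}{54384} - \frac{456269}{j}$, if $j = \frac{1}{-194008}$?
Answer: $\frac{4814062768831189}{54384} \approx 8.852 \cdot 10^{10}$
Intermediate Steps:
$j = - \frac{1}{194008} \approx -5.1544 \cdot 10^{-6}$
$- \frac{459179}{54384} - \frac{456269}{j} = - \frac{459179}{54384} - \frac{456269}{- \frac{1}{194008}} = \left(-459179\right) \frac{1}{54384} - -88519836152 = - \frac{459179}{54384} + 88519836152 = \frac{4814062768831189}{54384}$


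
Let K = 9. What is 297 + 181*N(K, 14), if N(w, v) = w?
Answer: 1926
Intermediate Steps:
297 + 181*N(K, 14) = 297 + 181*9 = 297 + 1629 = 1926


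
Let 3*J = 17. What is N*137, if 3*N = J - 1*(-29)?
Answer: 14248/9 ≈ 1583.1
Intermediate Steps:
J = 17/3 (J = (1/3)*17 = 17/3 ≈ 5.6667)
N = 104/9 (N = (17/3 - 1*(-29))/3 = (17/3 + 29)/3 = (1/3)*(104/3) = 104/9 ≈ 11.556)
N*137 = (104/9)*137 = 14248/9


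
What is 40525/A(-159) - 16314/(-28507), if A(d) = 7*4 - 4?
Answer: 1155637711/684168 ≈ 1689.1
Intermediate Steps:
A(d) = 24 (A(d) = 28 - 4 = 24)
40525/A(-159) - 16314/(-28507) = 40525/24 - 16314/(-28507) = 40525*(1/24) - 16314*(-1/28507) = 40525/24 + 16314/28507 = 1155637711/684168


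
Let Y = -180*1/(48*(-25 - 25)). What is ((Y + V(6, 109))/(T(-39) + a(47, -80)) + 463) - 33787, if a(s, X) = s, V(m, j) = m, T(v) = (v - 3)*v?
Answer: -2246037357/67400 ≈ -33324.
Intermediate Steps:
T(v) = v*(-3 + v) (T(v) = (-3 + v)*v = v*(-3 + v))
Y = 3/40 (Y = -180/(48*(-50)) = -180/(-2400) = -180*(-1/2400) = 3/40 ≈ 0.075000)
((Y + V(6, 109))/(T(-39) + a(47, -80)) + 463) - 33787 = ((3/40 + 6)/(-39*(-3 - 39) + 47) + 463) - 33787 = (243/(40*(-39*(-42) + 47)) + 463) - 33787 = (243/(40*(1638 + 47)) + 463) - 33787 = ((243/40)/1685 + 463) - 33787 = ((243/40)*(1/1685) + 463) - 33787 = (243/67400 + 463) - 33787 = 31206443/67400 - 33787 = -2246037357/67400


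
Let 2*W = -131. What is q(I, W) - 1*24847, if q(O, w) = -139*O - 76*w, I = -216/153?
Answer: -334437/17 ≈ -19673.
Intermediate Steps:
I = -24/17 (I = -216*1/153 = -24/17 ≈ -1.4118)
W = -131/2 (W = (1/2)*(-131) = -131/2 ≈ -65.500)
q(I, W) - 1*24847 = (-139*(-24/17) - 76*(-131/2)) - 1*24847 = (3336/17 + 4978) - 24847 = 87962/17 - 24847 = -334437/17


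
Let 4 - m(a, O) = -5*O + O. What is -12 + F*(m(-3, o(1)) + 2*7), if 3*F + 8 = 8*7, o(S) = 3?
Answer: 468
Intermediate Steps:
m(a, O) = 4 + 4*O (m(a, O) = 4 - (-5*O + O) = 4 - (-4)*O = 4 + 4*O)
F = 16 (F = -8/3 + (8*7)/3 = -8/3 + (1/3)*56 = -8/3 + 56/3 = 16)
-12 + F*(m(-3, o(1)) + 2*7) = -12 + 16*((4 + 4*3) + 2*7) = -12 + 16*((4 + 12) + 14) = -12 + 16*(16 + 14) = -12 + 16*30 = -12 + 480 = 468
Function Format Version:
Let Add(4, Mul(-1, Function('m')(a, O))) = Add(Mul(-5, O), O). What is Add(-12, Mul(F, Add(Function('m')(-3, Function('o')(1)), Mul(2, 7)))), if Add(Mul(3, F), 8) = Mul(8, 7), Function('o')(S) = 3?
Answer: 468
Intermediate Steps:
Function('m')(a, O) = Add(4, Mul(4, O)) (Function('m')(a, O) = Add(4, Mul(-1, Add(Mul(-5, O), O))) = Add(4, Mul(-1, Mul(-4, O))) = Add(4, Mul(4, O)))
F = 16 (F = Add(Rational(-8, 3), Mul(Rational(1, 3), Mul(8, 7))) = Add(Rational(-8, 3), Mul(Rational(1, 3), 56)) = Add(Rational(-8, 3), Rational(56, 3)) = 16)
Add(-12, Mul(F, Add(Function('m')(-3, Function('o')(1)), Mul(2, 7)))) = Add(-12, Mul(16, Add(Add(4, Mul(4, 3)), Mul(2, 7)))) = Add(-12, Mul(16, Add(Add(4, 12), 14))) = Add(-12, Mul(16, Add(16, 14))) = Add(-12, Mul(16, 30)) = Add(-12, 480) = 468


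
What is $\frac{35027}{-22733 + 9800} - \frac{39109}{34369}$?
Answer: $- \frac{1709639660}{444494277} \approx -3.8463$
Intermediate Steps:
$\frac{35027}{-22733 + 9800} - \frac{39109}{34369} = \frac{35027}{-12933} - \frac{39109}{34369} = 35027 \left(- \frac{1}{12933}\right) - \frac{39109}{34369} = - \frac{35027}{12933} - \frac{39109}{34369} = - \frac{1709639660}{444494277}$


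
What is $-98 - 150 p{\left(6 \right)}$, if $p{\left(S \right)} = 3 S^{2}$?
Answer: $-16298$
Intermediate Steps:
$-98 - 150 p{\left(6 \right)} = -98 - 150 \cdot 3 \cdot 6^{2} = -98 - 150 \cdot 3 \cdot 36 = -98 - 16200 = -16298$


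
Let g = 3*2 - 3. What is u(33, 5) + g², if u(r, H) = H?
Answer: 14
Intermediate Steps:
g = 3 (g = 6 - 3 = 3)
u(33, 5) + g² = 5 + 3² = 5 + 9 = 14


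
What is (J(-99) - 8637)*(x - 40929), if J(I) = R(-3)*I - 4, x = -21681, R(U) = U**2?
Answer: 596798520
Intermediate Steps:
J(I) = -4 + 9*I (J(I) = (-3)**2*I - 4 = 9*I - 4 = -4 + 9*I)
(J(-99) - 8637)*(x - 40929) = ((-4 + 9*(-99)) - 8637)*(-21681 - 40929) = ((-4 - 891) - 8637)*(-62610) = (-895 - 8637)*(-62610) = -9532*(-62610) = 596798520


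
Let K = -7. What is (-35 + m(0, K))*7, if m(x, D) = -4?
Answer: -273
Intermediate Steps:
(-35 + m(0, K))*7 = (-35 - 4)*7 = -39*7 = -273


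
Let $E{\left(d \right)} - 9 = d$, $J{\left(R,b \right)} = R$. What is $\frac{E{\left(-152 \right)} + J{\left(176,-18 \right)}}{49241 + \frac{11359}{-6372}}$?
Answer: $\frac{210276}{313752293} \approx 0.0006702$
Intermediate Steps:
$E{\left(d \right)} = 9 + d$
$\frac{E{\left(-152 \right)} + J{\left(176,-18 \right)}}{49241 + \frac{11359}{-6372}} = \frac{\left(9 - 152\right) + 176}{49241 + \frac{11359}{-6372}} = \frac{-143 + 176}{49241 + 11359 \left(- \frac{1}{6372}\right)} = \frac{33}{49241 - \frac{11359}{6372}} = \frac{33}{\frac{313752293}{6372}} = 33 \cdot \frac{6372}{313752293} = \frac{210276}{313752293}$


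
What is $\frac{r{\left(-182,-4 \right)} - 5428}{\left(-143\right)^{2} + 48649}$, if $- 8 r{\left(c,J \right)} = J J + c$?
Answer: $- \frac{21629}{276392} \approx -0.078255$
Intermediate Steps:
$r{\left(c,J \right)} = - \frac{c}{8} - \frac{J^{2}}{8}$ ($r{\left(c,J \right)} = - \frac{J J + c}{8} = - \frac{J^{2} + c}{8} = - \frac{c + J^{2}}{8} = - \frac{c}{8} - \frac{J^{2}}{8}$)
$\frac{r{\left(-182,-4 \right)} - 5428}{\left(-143\right)^{2} + 48649} = \frac{\left(\left(- \frac{1}{8}\right) \left(-182\right) - \frac{\left(-4\right)^{2}}{8}\right) - 5428}{\left(-143\right)^{2} + 48649} = \frac{\left(\frac{91}{4} - 2\right) - 5428}{20449 + 48649} = \frac{\left(\frac{91}{4} - 2\right) - 5428}{69098} = \left(\frac{83}{4} - 5428\right) \frac{1}{69098} = \left(- \frac{21629}{4}\right) \frac{1}{69098} = - \frac{21629}{276392}$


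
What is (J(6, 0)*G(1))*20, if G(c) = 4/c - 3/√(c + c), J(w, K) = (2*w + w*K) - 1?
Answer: 880 - 330*√2 ≈ 413.31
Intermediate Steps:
J(w, K) = -1 + 2*w + K*w (J(w, K) = (2*w + K*w) - 1 = -1 + 2*w + K*w)
G(c) = 4/c - 3*√2/(2*√c)
(J(6, 0)*G(1))*20 = ((-1 + 2*6 + 0*6)*(4/1 - 3*√2/(2*√1)))*20 = ((-1 + 12 + 0)*(4*1 - 3/2*√2*1))*20 = (11*(4 - 3*√2/2))*20 = (44 - 33*√2/2)*20 = 880 - 330*√2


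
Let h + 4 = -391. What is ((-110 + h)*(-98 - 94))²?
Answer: 9401241600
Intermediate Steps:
h = -395 (h = -4 - 391 = -395)
((-110 + h)*(-98 - 94))² = ((-110 - 395)*(-98 - 94))² = (-505*(-192))² = 96960² = 9401241600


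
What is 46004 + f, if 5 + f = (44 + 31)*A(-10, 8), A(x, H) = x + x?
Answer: 44499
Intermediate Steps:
A(x, H) = 2*x
f = -1505 (f = -5 + (44 + 31)*(2*(-10)) = -5 + 75*(-20) = -5 - 1500 = -1505)
46004 + f = 46004 - 1505 = 44499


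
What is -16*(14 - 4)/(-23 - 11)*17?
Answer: 80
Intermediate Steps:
-16*(14 - 4)/(-23 - 11)*17 = -160/(-34)*17 = -160*(-1)/34*17 = -16*(-5/17)*17 = (80/17)*17 = 80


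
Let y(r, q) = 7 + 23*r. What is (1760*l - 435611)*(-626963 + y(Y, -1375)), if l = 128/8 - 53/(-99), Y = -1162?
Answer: 797182412626/3 ≈ 2.6573e+11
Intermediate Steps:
l = 1637/99 (l = 128*(⅛) - 53*(-1/99) = 16 + 53/99 = 1637/99 ≈ 16.535)
(1760*l - 435611)*(-626963 + y(Y, -1375)) = (1760*(1637/99) - 435611)*(-626963 + (7 + 23*(-1162))) = (261920/9 - 435611)*(-626963 + (7 - 26726)) = -3658579*(-626963 - 26719)/9 = -3658579/9*(-653682) = 797182412626/3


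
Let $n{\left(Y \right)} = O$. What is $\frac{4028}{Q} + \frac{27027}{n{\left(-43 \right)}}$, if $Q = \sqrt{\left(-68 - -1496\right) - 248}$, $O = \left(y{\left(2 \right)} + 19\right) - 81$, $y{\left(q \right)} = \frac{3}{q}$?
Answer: $- \frac{4914}{11} + \frac{2014 \sqrt{295}}{295} \approx -329.47$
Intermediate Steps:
$O = - \frac{121}{2}$ ($O = \left(\frac{3}{2} + 19\right) - 81 = \frac{41}{2} - 81 = - \frac{121}{2} \approx -60.5$)
$n{\left(Y \right)} = - \frac{121}{2}$
$Q = 2 \sqrt{295}$ ($Q = \sqrt{\left(-68 + 1496\right) - 248} = \sqrt{1428 - 248} = \sqrt{1180} = 2 \sqrt{295} \approx 34.351$)
$\frac{4028}{Q} + \frac{27027}{n{\left(-43 \right)}} = \frac{4028}{2 \sqrt{295}} + \frac{27027}{- \frac{121}{2}} = 4028 \frac{\sqrt{295}}{590} + 27027 \left(- \frac{2}{121}\right) = \frac{2014 \sqrt{295}}{295} - \frac{4914}{11} = - \frac{4914}{11} + \frac{2014 \sqrt{295}}{295}$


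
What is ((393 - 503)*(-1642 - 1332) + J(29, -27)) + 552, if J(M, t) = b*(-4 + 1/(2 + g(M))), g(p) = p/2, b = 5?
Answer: 10813186/33 ≈ 3.2767e+5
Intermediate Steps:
g(p) = p/2 (g(p) = p*(½) = p/2)
J(M, t) = -20 + 5/(2 + M/2) (J(M, t) = 5*(-4 + 1/(2 + M/2)) = -20 + 5/(2 + M/2))
((393 - 503)*(-1642 - 1332) + J(29, -27)) + 552 = ((393 - 503)*(-1642 - 1332) + 10*(-7 - 2*29)/(4 + 29)) + 552 = (-110*(-2974) + 10*(-7 - 58)/33) + 552 = (327140 + 10*(1/33)*(-65)) + 552 = (327140 - 650/33) + 552 = 10794970/33 + 552 = 10813186/33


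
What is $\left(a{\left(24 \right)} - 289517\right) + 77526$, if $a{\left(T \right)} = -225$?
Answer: $-212216$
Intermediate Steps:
$\left(a{\left(24 \right)} - 289517\right) + 77526 = \left(-225 - 289517\right) + 77526 = -289742 + 77526 = -212216$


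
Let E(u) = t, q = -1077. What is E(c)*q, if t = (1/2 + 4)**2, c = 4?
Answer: -87237/4 ≈ -21809.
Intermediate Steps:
t = 81/4 (t = (1/2 + 4)**2 = (9/2)**2 = 81/4 ≈ 20.250)
E(u) = 81/4
E(c)*q = (81/4)*(-1077) = -87237/4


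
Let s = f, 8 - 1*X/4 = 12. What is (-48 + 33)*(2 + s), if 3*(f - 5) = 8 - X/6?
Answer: -475/3 ≈ -158.33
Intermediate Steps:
X = -16 (X = 32 - 4*12 = 32 - 48 = -16)
f = 77/9 (f = 5 + (8 - (-16)/6)/3 = 5 + (8 - 1*(-8/3))/3 = 5 + (8 + 8/3)/3 = 5 + (⅓)*(32/3) = 5 + 32/9 = 77/9 ≈ 8.5556)
s = 77/9 ≈ 8.5556
(-48 + 33)*(2 + s) = (-48 + 33)*(2 + 77/9) = -15*95/9 = -475/3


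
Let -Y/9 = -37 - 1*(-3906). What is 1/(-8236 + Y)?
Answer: -1/43057 ≈ -2.3225e-5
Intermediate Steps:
Y = -34821 (Y = -9*(-37 - 1*(-3906)) = -9*(-37 + 3906) = -9*3869 = -34821)
1/(-8236 + Y) = 1/(-8236 - 34821) = 1/(-43057) = -1/43057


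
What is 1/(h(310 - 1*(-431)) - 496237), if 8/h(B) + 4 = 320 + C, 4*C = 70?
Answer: -667/330990063 ≈ -2.0152e-6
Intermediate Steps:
C = 35/2 (C = (1/4)*70 = 35/2 ≈ 17.500)
h(B) = 16/667 (h(B) = 8/(-4 + (320 + 35/2)) = 8/(-4 + 675/2) = 8/(667/2) = 8*(2/667) = 16/667)
1/(h(310 - 1*(-431)) - 496237) = 1/(16/667 - 496237) = 1/(-330990063/667) = -667/330990063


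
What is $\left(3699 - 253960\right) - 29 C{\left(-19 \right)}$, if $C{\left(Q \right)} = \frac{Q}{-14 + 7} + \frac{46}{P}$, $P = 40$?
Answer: $- \frac{35052229}{140} \approx -2.5037 \cdot 10^{5}$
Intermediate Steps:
$C{\left(Q \right)} = \frac{23}{20} - \frac{Q}{7}$ ($C{\left(Q \right)} = \frac{Q}{-14 + 7} + \frac{46}{40} = \frac{Q}{-7} + 46 \cdot \frac{1}{40} = Q \left(- \frac{1}{7}\right) + \frac{23}{20} = - \frac{Q}{7} + \frac{23}{20} = \frac{23}{20} - \frac{Q}{7}$)
$\left(3699 - 253960\right) - 29 C{\left(-19 \right)} = \left(3699 - 253960\right) - 29 \left(\frac{23}{20} - - \frac{19}{7}\right) = -250261 - 29 \left(\frac{23}{20} + \frac{19}{7}\right) = -250261 - \frac{15689}{140} = - \frac{35052229}{140}$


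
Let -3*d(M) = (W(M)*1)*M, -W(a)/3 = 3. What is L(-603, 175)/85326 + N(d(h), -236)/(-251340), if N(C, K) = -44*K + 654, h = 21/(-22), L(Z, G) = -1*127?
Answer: -40572857/893576535 ≈ -0.045405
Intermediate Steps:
W(a) = -9 (W(a) = -3*3 = -9)
L(Z, G) = -127
h = -21/22 (h = 21*(-1/22) = -21/22 ≈ -0.95455)
d(M) = 3*M (d(M) = -(-9*1)*M/3 = -(-3)*M = 3*M)
N(C, K) = 654 - 44*K
L(-603, 175)/85326 + N(d(h), -236)/(-251340) = -127/85326 + (654 - 44*(-236))/(-251340) = -127*1/85326 + (654 + 10384)*(-1/251340) = -127/85326 + 11038*(-1/251340) = -127/85326 - 5519/125670 = -40572857/893576535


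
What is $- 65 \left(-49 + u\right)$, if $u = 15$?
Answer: $2210$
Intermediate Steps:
$- 65 \left(-49 + u\right) = - 65 \left(-49 + 15\right) = \left(-65\right) \left(-34\right) = 2210$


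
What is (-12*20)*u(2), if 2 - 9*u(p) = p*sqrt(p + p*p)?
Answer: -160/3 + 160*sqrt(6)/3 ≈ 77.306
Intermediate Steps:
u(p) = 2/9 - p*sqrt(p + p**2)/9 (u(p) = 2/9 - p*sqrt(p + p*p)/9 = 2/9 - p*sqrt(p + p**2)/9)
(-12*20)*u(2) = (-12*20)*(2/9 - 1/9*2*sqrt(2*(1 + 2))) = -240*(2/9 - 1/9*2*sqrt(2*3)) = -240*(2/9 - 1/9*2*sqrt(6)) = -240*(2/9 - 2*sqrt(6)/9) = -160/3 + 160*sqrt(6)/3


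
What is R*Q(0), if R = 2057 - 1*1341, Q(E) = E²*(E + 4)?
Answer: 0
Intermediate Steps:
Q(E) = E²*(4 + E)
R = 716 (R = 2057 - 1341 = 716)
R*Q(0) = 716*(0²*(4 + 0)) = 716*(0*4) = 716*0 = 0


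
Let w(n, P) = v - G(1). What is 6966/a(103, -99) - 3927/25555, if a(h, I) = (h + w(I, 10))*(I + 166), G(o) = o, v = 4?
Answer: 75063288/90745805 ≈ 0.82718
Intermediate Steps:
w(n, P) = 3 (w(n, P) = 4 - 1*1 = 4 - 1 = 3)
a(h, I) = (3 + h)*(166 + I) (a(h, I) = (h + 3)*(I + 166) = (3 + h)*(166 + I))
6966/a(103, -99) - 3927/25555 = 6966/(498 + 3*(-99) + 166*103 - 99*103) - 3927/25555 = 6966/(498 - 297 + 17098 - 10197) - 3927*1/25555 = 6966/7102 - 3927/25555 = 6966*(1/7102) - 3927/25555 = 3483/3551 - 3927/25555 = 75063288/90745805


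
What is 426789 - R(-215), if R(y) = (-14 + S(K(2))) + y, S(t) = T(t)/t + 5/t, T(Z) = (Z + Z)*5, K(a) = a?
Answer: 854011/2 ≈ 4.2701e+5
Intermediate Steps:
T(Z) = 10*Z (T(Z) = (2*Z)*5 = 10*Z)
S(t) = 10 + 5/t (S(t) = (10*t)/t + 5/t = 10 + 5/t)
R(y) = -3/2 + y (R(y) = (-14 + (10 + 5/2)) + y = (-14 + 25/2) + y = -3/2 + y)
426789 - R(-215) = 426789 - (-3/2 - 215) = 426789 - 1*(-433/2) = 426789 + 433/2 = 854011/2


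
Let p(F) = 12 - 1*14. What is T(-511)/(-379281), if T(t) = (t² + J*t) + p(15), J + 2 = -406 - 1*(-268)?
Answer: -332659/379281 ≈ -0.87708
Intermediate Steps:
p(F) = -2 (p(F) = 12 - 14 = -2)
J = -140 (J = -2 + (-406 - 1*(-268)) = -2 + (-406 + 268) = -2 - 138 = -140)
T(t) = -2 + t² - 140*t (T(t) = (t² - 140*t) - 2 = -2 + t² - 140*t)
T(-511)/(-379281) = (-2 + (-511)² - 140*(-511))/(-379281) = (-2 + 261121 + 71540)*(-1/379281) = 332659*(-1/379281) = -332659/379281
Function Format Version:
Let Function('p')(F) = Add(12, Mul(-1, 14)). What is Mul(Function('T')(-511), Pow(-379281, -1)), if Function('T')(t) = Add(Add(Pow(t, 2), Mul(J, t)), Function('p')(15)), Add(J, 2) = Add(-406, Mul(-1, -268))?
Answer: Rational(-332659, 379281) ≈ -0.87708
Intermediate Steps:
Function('p')(F) = -2 (Function('p')(F) = Add(12, -14) = -2)
J = -140 (J = Add(-2, Add(-406, Mul(-1, -268))) = Add(-2, Add(-406, 268)) = Add(-2, -138) = -140)
Function('T')(t) = Add(-2, Pow(t, 2), Mul(-140, t)) (Function('T')(t) = Add(Add(Pow(t, 2), Mul(-140, t)), -2) = Add(-2, Pow(t, 2), Mul(-140, t)))
Mul(Function('T')(-511), Pow(-379281, -1)) = Mul(Add(-2, Pow(-511, 2), Mul(-140, -511)), Pow(-379281, -1)) = Mul(Add(-2, 261121, 71540), Rational(-1, 379281)) = Mul(332659, Rational(-1, 379281)) = Rational(-332659, 379281)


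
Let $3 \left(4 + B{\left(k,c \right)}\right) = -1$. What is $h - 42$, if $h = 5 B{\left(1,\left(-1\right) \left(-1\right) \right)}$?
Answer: $- \frac{191}{3} \approx -63.667$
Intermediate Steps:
$B{\left(k,c \right)} = - \frac{13}{3}$ ($B{\left(k,c \right)} = -4 + \frac{1}{3} \left(-1\right) = -4 - \frac{1}{3} = - \frac{13}{3}$)
$h = - \frac{65}{3}$ ($h = 5 \left(- \frac{13}{3}\right) = - \frac{65}{3} \approx -21.667$)
$h - 42 = - \frac{65}{3} - 42 = - \frac{191}{3}$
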